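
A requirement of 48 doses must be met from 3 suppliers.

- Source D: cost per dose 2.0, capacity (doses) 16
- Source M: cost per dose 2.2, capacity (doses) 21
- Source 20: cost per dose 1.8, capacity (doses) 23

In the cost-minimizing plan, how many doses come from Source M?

Use suppliers in increasing cost order.
Source 20 at 1.8: take all 23 doses → 25 still needed.
Source D at 2.0: take all 16 doses → 9 still needed.
Source M at 2.2: take 9 of its 21 → requirement met.

9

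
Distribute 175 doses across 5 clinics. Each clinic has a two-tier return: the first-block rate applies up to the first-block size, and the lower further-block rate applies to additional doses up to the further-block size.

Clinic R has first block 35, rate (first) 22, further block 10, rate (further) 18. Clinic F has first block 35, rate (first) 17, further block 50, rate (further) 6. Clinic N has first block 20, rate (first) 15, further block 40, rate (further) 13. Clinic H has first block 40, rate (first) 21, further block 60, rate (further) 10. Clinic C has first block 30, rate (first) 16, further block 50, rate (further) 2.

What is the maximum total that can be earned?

3230

Order all 10 blocks by rate: Clinic R/T1 22 > Clinic H/T1 21 > Clinic R/T2 18 > Clinic F/T1 17 > Clinic C/T1 16 > Clinic N/T1 15 > Clinic N/T2 13 > Clinic H/T2 10 > Clinic F/T2 6 > Clinic C/T2 2.
Clinic R/T1 (22): +35 ; 140 left.
Clinic H/T1 (21): +40 ; 100 left.
Fill Clinic R T2 block (10 at 18) ; 90 left.
Fill Clinic F T1 block (35 at 17) ; 55 left.
Fill Clinic C T1 block (30 at 16) ; 25 left.
Fill Clinic N T1 block (20 at 15) ; 5 left.
5 remain; put them into Clinic N T2 at 13.
Total = 22×35 + 21×40 + 18×10 + 17×35 + 16×30 + 15×20 + 13×5 = 3230.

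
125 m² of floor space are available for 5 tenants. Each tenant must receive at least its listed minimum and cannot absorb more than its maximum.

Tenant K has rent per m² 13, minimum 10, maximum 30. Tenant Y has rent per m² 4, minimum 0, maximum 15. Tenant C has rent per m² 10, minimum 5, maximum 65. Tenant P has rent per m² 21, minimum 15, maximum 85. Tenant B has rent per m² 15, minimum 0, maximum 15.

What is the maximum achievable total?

Meeting every minimum uses 10+0+5+15+0 = 30 m², leaving 95.
Rank by rent per m²: Tenant P 21 > Tenant B 15 > Tenant K 13 > Tenant C 10 > Tenant Y 4.
Tenant P takes 70 more to reach its cap of 85 → 25 left.
Tenant B: +15 to 15 (cap) → 10 left.
Only 10 left; Tenant K takes them to reach 20.
Total = 13×20 + 10×5 + 21×85 + 15×15 = 2320.

2320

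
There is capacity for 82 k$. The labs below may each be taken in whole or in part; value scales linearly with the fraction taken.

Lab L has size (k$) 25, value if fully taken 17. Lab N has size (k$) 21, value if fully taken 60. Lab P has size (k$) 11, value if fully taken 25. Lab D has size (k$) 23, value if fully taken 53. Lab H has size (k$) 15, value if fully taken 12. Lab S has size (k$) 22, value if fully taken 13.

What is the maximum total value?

158.16

Best value per unit of size first: Lab N 60/21≈2.86, Lab D 53/23≈2.3, Lab P 25/11≈2.27, Lab H 12/15≈0.8, Lab L 17/25≈0.68, Lab S 13/22≈0.591.
Lab N: take in full, 21 k$ for value 60 ; 61 left.
Take all of Lab D (23 k$, value 53) ; 38 k$ left.
All 11 k$ of Lab P fit (value 25) ; 27 remain.
Take all of Lab H (15 k$, value 12) ; 12 k$ left.
Fill the last 12 k$ with part of Lab L: 12/25 of it earns 8.16.
Total value = 158.16.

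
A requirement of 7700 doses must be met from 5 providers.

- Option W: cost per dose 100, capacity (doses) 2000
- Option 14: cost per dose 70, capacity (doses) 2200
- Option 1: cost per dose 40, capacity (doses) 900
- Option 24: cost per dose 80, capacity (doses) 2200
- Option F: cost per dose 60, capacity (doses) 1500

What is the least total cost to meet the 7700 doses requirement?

Fill from the cheapest provider first.
Take 900 from Option 1 at 40 → need 6800 more.
Take 1500 from Option F at 60 → need 5300 more.
Option 14 at 70: take all 2200 doses → 3100 still needed.
Option 24 at 80: take all 2200 doses → 900 still needed.
Option W at 100: take 900 of its 2000 → requirement met.
Cost = 900×40 + 1500×60 + 2200×70 + 2200×80 + 900×100 = 546000.

546000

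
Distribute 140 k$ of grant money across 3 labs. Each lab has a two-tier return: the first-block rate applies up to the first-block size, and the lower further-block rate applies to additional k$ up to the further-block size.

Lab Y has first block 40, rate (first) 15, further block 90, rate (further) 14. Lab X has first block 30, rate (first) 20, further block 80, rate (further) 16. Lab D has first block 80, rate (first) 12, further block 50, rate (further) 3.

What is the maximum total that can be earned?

Treat each block as its own option and order by rate: Lab X/tier1 20 > Lab X/tier2 16 > Lab Y/tier1 15 > Lab Y/tier2 14 > Lab D/tier1 12 > Lab D/tier2 3.
Lab X tier1 at 20: fill all 30 ; 110 left.
Fill Lab X tier2 block (80 at 16) ; 30 left.
30 remain; put them into Lab Y tier1 at 15.
Total = 20×30 + 16×80 + 15×30 = 2330.

2330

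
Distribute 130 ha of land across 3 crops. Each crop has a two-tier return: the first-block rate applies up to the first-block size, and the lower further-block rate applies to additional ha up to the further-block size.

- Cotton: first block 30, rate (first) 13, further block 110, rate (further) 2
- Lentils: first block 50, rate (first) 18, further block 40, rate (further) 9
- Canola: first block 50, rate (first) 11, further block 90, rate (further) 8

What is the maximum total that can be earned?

1840

Rank every tier by rate: Lentils/T1 18 > Cotton/T1 13 > Canola/T1 11 > Lentils/T2 9 > Canola/T2 8 > Cotton/T2 2.
Lentils/T1 (18): +50 → 80 left.
Cotton/T1 (13): +30 → 50 left.
Canola/T1 (11): +50 → 0 left.
Total = 18×50 + 13×30 + 11×50 = 1840.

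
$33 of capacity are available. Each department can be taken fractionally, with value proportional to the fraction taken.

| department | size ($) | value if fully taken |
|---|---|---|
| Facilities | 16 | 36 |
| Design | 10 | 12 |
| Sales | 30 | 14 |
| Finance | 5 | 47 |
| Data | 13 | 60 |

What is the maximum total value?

140.75

Rank by value-to-size ratio: Finance 47/5≈9.4, Data 60/13≈4.62, Facilities 36/16≈2.25, Design 12/10≈1.2, Sales 14/30≈0.467.
All 5 $ of Finance fit (value 47) — 28 remain.
All 13 $ of Data fit (value 60) — 15 remain.
Fill the last 15 $ with part of Facilities: 15/16 of it earns 33.75.
Total value = 140.75.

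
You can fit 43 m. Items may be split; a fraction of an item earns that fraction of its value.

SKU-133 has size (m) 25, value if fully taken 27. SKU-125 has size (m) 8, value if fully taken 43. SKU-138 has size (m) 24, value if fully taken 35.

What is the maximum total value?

89.88

Best value per unit of size first: SKU-125 43/8≈5.38, SKU-138 35/24≈1.46, SKU-133 27/25≈1.08.
SKU-125: take in full, 8 m for value 43 — 35 left.
Take all of SKU-138 (24 m, value 35) — 11 m left.
Fill the last 11 m with part of SKU-133: 11/25 of it earns 11.88.
Total value = 89.88.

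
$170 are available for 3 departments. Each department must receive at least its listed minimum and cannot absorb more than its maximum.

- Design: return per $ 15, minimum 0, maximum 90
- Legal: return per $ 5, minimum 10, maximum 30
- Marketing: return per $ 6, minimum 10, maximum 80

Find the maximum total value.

1820

Meeting every minimum uses 0+10+10 = 20 $, leaving 150.
Rank by return per $: Design 15 > Marketing 6 > Legal 5.
Give Design 90 more to hit its cap of 90 — 60 left.
Only 60 left; Marketing takes them to reach 70.
Total = 15×90 + 5×10 + 6×70 = 1820.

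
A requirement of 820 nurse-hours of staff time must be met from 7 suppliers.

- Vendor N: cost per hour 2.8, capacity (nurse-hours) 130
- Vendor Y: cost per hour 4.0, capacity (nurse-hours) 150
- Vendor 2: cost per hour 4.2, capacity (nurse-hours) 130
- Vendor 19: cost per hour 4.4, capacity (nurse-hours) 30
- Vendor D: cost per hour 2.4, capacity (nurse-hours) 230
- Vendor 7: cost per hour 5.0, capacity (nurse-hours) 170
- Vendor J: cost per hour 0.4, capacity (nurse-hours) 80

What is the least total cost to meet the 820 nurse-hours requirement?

2576

Cheapest first:
Vendor J (0.4): use full 80 ; 740 nurse-hours to go.
Vendor D (2.4): use full 230 ; 510 nurse-hours to go.
Take 130 from Vendor N at 2.8 ; need 380 more.
Vendor Y at 4.0: take all 150 nurse-hours ; 230 still needed.
Vendor 2 (4.2): use full 130 ; 100 nurse-hours to go.
Vendor 19 (4.4): use full 30 ; 70 nurse-hours to go.
Vendor 7 (5.0): take the remaining 70 ; done.
Cost = 80×0.4 + 230×2.4 + 130×2.8 + 150×4.0 + 130×4.2 + 30×4.4 + 70×5.0 = 2576.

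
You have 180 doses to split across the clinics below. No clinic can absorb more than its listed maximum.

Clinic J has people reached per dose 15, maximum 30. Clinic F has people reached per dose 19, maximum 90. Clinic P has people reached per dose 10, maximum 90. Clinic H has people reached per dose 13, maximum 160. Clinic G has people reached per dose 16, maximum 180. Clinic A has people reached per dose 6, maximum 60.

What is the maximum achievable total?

3150

Rank by people reached per dose: Clinic F 19 > Clinic G 16 > Clinic J 15 > Clinic H 13 > Clinic P 10 > Clinic A 6.
Clinic F takes 90 to reach its cap of 90 ; 90 left.
Clinic G has room for 180 but only 90 remain, so it gets 90.
Total = 19×90 + 16×90 = 3150.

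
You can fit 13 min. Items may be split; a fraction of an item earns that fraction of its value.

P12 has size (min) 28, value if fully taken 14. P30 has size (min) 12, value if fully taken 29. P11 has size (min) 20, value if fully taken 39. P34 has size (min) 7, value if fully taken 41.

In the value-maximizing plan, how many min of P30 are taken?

6

Rank by value-to-size ratio: P34 41/7≈5.86, P30 29/12≈2.42, P11 39/20≈1.95, P12 14/28≈0.5.
All 7 min of P34 fit (value 41) ; 6 remain.
Only 6 min remain; take 6/12 of P30 for value 29×6/12 = 14.5.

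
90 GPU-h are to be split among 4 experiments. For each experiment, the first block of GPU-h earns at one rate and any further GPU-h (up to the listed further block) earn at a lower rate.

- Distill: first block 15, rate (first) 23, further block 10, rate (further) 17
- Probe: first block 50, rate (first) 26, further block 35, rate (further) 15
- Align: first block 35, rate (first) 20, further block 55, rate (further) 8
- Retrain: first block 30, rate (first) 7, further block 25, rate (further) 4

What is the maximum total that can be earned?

Order all 8 blocks by rate: Probe/T1 26 > Distill/T1 23 > Align/T1 20 > Distill/T2 17 > Probe/T2 15 > Align/T2 8 > Retrain/T1 7 > Retrain/T2 4.
Probe T1 at 26: fill all 50 → 40 left.
Fill Distill T1 block (15 at 23) → 25 left.
Align/T1: +25 of 35 at 20; pool empty.
Total = 26×50 + 23×15 + 20×25 = 2145.

2145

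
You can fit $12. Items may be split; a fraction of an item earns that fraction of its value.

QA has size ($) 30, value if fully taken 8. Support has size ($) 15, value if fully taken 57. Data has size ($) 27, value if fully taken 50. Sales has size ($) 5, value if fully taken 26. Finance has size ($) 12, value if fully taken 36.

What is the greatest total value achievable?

Rank by value-to-size ratio: Sales 26/5≈5.2, Support 57/15≈3.8, Finance 36/12≈3, Data 50/27≈1.85, QA 8/30≈0.267.
All 5 $ of Sales fit (value 26) ; 7 remain.
Only 7 $ remain; take 7/15 of Support for value 57×7/15 = 26.6.
Total value = 52.6.

52.6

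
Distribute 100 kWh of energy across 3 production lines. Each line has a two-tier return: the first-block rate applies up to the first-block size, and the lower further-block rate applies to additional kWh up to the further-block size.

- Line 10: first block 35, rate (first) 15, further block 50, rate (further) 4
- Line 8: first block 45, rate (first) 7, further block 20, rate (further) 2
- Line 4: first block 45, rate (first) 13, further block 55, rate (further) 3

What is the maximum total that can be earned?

Order all 6 blocks by rate: Line 10/T1 15 > Line 4/T1 13 > Line 8/T1 7 > Line 10/T2 4 > Line 4/T2 3 > Line 8/T2 2.
Line 10/T1 (15): +35 → 65 left.
Line 4/T1 (13): +45 → 20 left.
Line 8 T1 at 7: only 20 left, fill 20.
Total = 15×35 + 13×45 + 7×20 = 1250.

1250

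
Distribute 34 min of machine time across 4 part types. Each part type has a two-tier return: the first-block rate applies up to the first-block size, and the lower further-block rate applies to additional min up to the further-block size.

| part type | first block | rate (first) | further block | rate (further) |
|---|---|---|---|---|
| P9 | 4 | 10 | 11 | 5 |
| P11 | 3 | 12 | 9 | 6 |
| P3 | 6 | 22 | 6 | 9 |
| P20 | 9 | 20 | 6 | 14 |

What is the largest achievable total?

Treat each block as its own option and order by rate: P3/first 22 > P20/first 20 > P20/second 14 > P11/first 12 > P9/first 10 > P3/second 9 > P11/second 6 > P9/second 5.
P3 first at 22: fill all 6 ; 28 left.
P20/first (20): +9 ; 19 left.
P20 second at 14: fill all 6 ; 13 left.
P11/first (12): +3 ; 10 left.
P9/first (10): +4 ; 6 left.
P3/second (9): +6 ; 0 left.
Total = 22×6 + 20×9 + 14×6 + 12×3 + 10×4 + 9×6 = 526.

526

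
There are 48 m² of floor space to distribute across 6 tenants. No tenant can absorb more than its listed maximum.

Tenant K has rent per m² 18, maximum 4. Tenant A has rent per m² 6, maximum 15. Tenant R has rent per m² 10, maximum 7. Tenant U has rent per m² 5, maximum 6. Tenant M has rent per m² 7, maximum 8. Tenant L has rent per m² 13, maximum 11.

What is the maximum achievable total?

446

Highest rent per m² first: Tenant K 18 > Tenant L 13 > Tenant R 10 > Tenant M 7 > Tenant A 6 > Tenant U 5.
Tenant K: +4 to 4 (cap) → 44 left.
Tenant L takes 11 to reach its cap of 11 → 33 left.
Tenant R takes 7 to reach its cap of 7 → 26 left.
Tenant M takes 8 to reach its cap of 8 → 18 left.
Give Tenant A 15 to hit its cap of 15 → 3 left.
Tenant U has room for 6 but only 3 remain, so it gets 3.
Total = 18×4 + 6×15 + 10×7 + 5×3 + 7×8 + 13×11 = 446.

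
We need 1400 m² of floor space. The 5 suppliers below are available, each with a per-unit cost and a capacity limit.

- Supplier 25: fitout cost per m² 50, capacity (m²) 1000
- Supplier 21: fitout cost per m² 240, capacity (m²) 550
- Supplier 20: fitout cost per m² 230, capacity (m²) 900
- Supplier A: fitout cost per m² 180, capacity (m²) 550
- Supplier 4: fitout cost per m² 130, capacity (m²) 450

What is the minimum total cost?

Cheapest first:
Take 1000 from Supplier 25 at 50 ; need 400 more.
Supplier 4 at 130: take 400 of its 450 ; requirement met.
Supplier A, Supplier 20, Supplier 21: unused.
Cost = 1000×50 + 400×130 = 102000.

102000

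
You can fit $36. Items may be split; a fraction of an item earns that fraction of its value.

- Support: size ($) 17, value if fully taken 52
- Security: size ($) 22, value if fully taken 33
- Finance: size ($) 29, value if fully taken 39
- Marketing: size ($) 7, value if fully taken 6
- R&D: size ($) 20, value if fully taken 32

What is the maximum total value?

82.4

Best value per unit of size first: Support 52/17≈3.06, R&D 32/20≈1.6, Security 33/22≈1.5, Finance 39/29≈1.34, Marketing 6/7≈0.857.
Take all of Support (17 $, value 52) ; 19 $ left.
Only 19 $ remain; take 19/20 of R&D for value 32×19/20 = 30.4.
Total value = 82.4.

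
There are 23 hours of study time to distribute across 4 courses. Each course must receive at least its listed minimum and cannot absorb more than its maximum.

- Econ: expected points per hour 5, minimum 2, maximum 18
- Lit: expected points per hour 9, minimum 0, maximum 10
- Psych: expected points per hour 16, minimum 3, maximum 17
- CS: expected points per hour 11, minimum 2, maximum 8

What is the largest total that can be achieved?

Meeting every minimum uses 2+0+3+2 = 7 hours, leaving 16.
Order the courses by expected points per hour: Psych 16 > CS 11 > Lit 9 > Econ 5.
Give Psych 14 more to hit its cap of 17 ; 2 left.
CS: +2 (room for 6) → 4. Pool exhausted.
Total = 5×2 + 16×17 + 11×4 = 326.

326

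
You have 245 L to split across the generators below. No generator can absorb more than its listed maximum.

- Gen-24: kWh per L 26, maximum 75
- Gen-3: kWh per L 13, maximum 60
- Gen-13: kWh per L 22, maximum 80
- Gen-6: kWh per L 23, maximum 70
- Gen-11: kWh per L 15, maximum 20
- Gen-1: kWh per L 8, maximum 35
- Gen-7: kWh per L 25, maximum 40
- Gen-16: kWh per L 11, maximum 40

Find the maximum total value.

Highest kWh per L first: Gen-24 26 > Gen-7 25 > Gen-6 23 > Gen-13 22 > Gen-11 15 > Gen-3 13 > Gen-16 11 > Gen-1 8.
Give Gen-24 75 to hit its cap of 75 ; 170 left.
Gen-7 takes 40 to reach its cap of 40 ; 130 left.
Gen-6 takes 70 to reach its cap of 70 ; 60 left.
Gen-13: +60 (room for 80) → 60. Pool exhausted.
Total = 26×75 + 22×60 + 23×70 + 25×40 = 5880.

5880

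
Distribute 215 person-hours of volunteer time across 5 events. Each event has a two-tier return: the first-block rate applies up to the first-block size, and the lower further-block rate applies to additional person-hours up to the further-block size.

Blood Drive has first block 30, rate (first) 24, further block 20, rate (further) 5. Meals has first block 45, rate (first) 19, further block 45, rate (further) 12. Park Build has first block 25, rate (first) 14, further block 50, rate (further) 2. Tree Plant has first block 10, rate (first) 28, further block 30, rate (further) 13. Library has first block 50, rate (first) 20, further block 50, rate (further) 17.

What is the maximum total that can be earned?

4120

Rank every tier by rate: Tree Plant/T1 28 > Blood Drive/T1 24 > Library/T1 20 > Meals/T1 19 > Library/T2 17 > Park Build/T1 14 > Tree Plant/T2 13 > Meals/T2 12 > Blood Drive/T2 5 > Park Build/T2 2.
Fill Tree Plant T1 block (10 at 28) — 205 left.
Blood Drive T1 at 24: fill all 30 — 175 left.
Library/T1 (20): +50 — 125 left.
Meals/T1 (19): +45 — 80 left.
Library/T2 (17): +50 — 30 left.
Park Build/T1 (14): +25 — 5 left.
Tree Plant/T2: +5 of 30 at 13; pool empty.
Total = 28×10 + 24×30 + 20×50 + 19×45 + 17×50 + 14×25 + 13×5 = 4120.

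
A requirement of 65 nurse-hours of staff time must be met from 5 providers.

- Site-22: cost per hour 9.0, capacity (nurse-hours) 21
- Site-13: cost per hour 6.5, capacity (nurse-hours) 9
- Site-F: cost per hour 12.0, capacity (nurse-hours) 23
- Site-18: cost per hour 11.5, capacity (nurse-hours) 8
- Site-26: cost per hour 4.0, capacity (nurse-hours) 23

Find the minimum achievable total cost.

Fill from the cheapest provider first.
Site-26 at 4.0: take all 23 nurse-hours ; 42 still needed.
Take 9 from Site-13 at 6.5 ; need 33 more.
Site-22 at 9.0: take all 21 nurse-hours ; 12 still needed.
Site-18 at 11.5: take all 8 nurse-hours ; 4 still needed.
Site-F (12.0): take the remaining 4 ; done.
Cost = 23×4.0 + 9×6.5 + 21×9.0 + 8×11.5 + 4×12.0 = 479.5.

479.5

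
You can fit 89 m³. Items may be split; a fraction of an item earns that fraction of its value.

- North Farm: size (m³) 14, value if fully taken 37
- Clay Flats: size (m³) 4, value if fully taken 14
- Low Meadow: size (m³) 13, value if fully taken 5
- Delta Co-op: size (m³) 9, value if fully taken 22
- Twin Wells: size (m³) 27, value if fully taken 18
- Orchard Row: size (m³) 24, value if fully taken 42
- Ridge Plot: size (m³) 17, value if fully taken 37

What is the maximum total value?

Sort by value density: Clay Flats 14/4≈3.5, North Farm 37/14≈2.64, Delta Co-op 22/9≈2.44, Ridge Plot 37/17≈2.18, Orchard Row 42/24≈1.75, Twin Wells 18/27≈0.667, Low Meadow 5/13≈0.385.
Take all of Clay Flats (4 m³, value 14) ; 85 m³ left.
All 14 m³ of North Farm fit (value 37) ; 71 remain.
Take all of Delta Co-op (9 m³, value 22) ; 62 m³ left.
Take all of Ridge Plot (17 m³, value 37) ; 45 m³ left.
Take all of Orchard Row (24 m³, value 42) ; 21 m³ left.
Only 21 m³ remain; take 21/27 of Twin Wells for value 18×21/27 = 14.
Total value = 166.

166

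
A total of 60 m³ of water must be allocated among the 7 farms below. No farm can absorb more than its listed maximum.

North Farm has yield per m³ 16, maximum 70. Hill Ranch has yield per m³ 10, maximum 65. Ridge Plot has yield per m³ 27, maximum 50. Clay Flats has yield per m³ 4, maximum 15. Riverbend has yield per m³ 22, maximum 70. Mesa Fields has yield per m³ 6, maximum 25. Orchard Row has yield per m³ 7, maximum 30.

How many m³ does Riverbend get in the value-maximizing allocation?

Order the farms by yield per m³: Ridge Plot 27 > Riverbend 22 > North Farm 16 > Hill Ranch 10 > Orchard Row 7 > Mesa Fields 6 > Clay Flats 4.
Give Ridge Plot 50 to hit its cap of 50 → 10 left.
Only 10 left; Riverbend takes them to reach 10.

10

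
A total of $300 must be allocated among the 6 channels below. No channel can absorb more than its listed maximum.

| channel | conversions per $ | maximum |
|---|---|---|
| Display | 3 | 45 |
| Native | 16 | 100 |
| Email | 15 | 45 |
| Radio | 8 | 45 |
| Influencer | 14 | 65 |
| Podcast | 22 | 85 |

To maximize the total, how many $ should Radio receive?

5

Order the channels by conversions per $: Podcast 22 > Native 16 > Email 15 > Influencer 14 > Radio 8 > Display 3.
Podcast: +85 to 85 (cap) ; 215 left.
Native: +100 to 100 (cap) ; 115 left.
Give Email 45 to hit its cap of 45 ; 70 left.
Influencer: +65 to 65 (cap) ; 5 left.
Only 5 left; Radio takes them to reach 5.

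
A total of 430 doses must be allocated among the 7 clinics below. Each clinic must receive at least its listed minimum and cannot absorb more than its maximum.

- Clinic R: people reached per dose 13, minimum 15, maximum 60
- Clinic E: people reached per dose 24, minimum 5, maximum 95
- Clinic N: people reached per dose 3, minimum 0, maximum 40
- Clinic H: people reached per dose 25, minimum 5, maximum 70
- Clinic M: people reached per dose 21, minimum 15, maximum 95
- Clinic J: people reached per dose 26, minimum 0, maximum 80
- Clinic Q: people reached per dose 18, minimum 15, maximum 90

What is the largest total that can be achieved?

9650

Meeting every minimum uses 15+5+0+5+15+0+15 = 55 doses, leaving 375.
Highest people reached per dose first: Clinic J 26 > Clinic H 25 > Clinic E 24 > Clinic M 21 > Clinic Q 18 > Clinic R 13 > Clinic N 3.
Clinic J takes 80 more to reach its cap of 80 — 295 left.
Give Clinic H 65 more to hit its cap of 70 — 230 left.
Clinic E: +90 to 95 (cap) — 140 left.
Give Clinic M 80 more to hit its cap of 95 — 60 left.
Only 60 left; Clinic Q takes them to reach 75.
Total = 13×15 + 24×95 + 25×70 + 21×95 + 26×80 + 18×75 = 9650.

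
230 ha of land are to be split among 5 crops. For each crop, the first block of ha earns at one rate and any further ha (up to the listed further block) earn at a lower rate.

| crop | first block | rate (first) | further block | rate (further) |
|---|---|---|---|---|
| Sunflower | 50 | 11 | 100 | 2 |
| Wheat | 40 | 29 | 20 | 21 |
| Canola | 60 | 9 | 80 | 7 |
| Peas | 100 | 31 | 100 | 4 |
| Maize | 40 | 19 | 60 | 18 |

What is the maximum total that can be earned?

Rank every tier by rate: Peas/first 31 > Wheat/first 29 > Wheat/second 21 > Maize/first 19 > Maize/second 18 > Sunflower/first 11 > Canola/first 9 > Canola/second 7 > Peas/second 4 > Sunflower/second 2.
Peas/first (31): +100 — 130 left.
Wheat first at 29: fill all 40 — 90 left.
Fill Wheat second block (20 at 21) — 70 left.
Maize/first (19): +40 — 30 left.
30 remain; put them into Maize second at 18.
Total = 31×100 + 29×40 + 21×20 + 19×40 + 18×30 = 5980.

5980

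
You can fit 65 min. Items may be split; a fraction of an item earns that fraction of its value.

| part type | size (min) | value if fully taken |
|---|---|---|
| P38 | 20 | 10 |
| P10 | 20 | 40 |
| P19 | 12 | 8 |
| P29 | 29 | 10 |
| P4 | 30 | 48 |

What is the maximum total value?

Sort by value density: P10 40/20≈2, P4 48/30≈1.6, P19 8/12≈0.667, P38 10/20≈0.5, P29 10/29≈0.345.
All 20 min of P10 fit (value 40) ; 45 remain.
P4: take in full, 30 min for value 48 ; 15 left.
Take all of P19 (12 min, value 8) ; 3 min left.
Fill the last 3 min with part of P38: 3/20 of it earns 1.5.
Total value = 97.5.

97.5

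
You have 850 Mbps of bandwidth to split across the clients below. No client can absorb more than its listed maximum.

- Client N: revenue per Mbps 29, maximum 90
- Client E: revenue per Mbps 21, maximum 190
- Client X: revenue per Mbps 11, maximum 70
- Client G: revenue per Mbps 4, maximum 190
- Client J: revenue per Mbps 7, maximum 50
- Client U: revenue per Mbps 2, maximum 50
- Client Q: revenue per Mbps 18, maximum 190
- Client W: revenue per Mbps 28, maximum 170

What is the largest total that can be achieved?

16260

Order the clients by revenue per Mbps: Client N 29 > Client W 28 > Client E 21 > Client Q 18 > Client X 11 > Client J 7 > Client G 4 > Client U 2.
Client N: +90 to 90 (cap) ; 760 left.
Give Client W 170 to hit its cap of 170 ; 590 left.
Client E takes 190 to reach its cap of 190 ; 400 left.
Client Q: +190 to 190 (cap) ; 210 left.
Client X: +70 to 70 (cap) ; 140 left.
Client J: +50 to 50 (cap) ; 90 left.
Only 90 left; Client G takes them to reach 90.
Total = 29×90 + 21×190 + 11×70 + 4×90 + 7×50 + 18×190 + 28×170 = 16260.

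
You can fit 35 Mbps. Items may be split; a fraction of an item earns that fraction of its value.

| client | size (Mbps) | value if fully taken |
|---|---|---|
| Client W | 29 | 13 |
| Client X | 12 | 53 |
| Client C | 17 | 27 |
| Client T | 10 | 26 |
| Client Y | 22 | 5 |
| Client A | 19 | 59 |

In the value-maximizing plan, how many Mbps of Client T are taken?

Best value per unit of size first: Client X 53/12≈4.42, Client A 59/19≈3.11, Client T 26/10≈2.6, Client C 27/17≈1.59, Client W 13/29≈0.448, Client Y 5/22≈0.227.
All 12 Mbps of Client X fit (value 53) — 23 remain.
Client A: take in full, 19 Mbps for value 59 — 4 left.
Fill the last 4 Mbps with part of Client T: 4/10 of it earns 10.4.

4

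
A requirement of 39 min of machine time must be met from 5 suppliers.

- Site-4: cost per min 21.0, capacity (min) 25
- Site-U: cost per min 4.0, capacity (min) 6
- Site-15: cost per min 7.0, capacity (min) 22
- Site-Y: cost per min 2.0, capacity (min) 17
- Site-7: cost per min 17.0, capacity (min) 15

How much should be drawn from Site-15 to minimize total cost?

Fill from the cheapest supplier first.
Site-Y (2.0): use full 17 — 22 min to go.
Site-U (4.0): use full 6 — 16 min to go.
Site-15 at 7.0: take 16 of its 22 — requirement met.
Site-7, Site-4: unused.

16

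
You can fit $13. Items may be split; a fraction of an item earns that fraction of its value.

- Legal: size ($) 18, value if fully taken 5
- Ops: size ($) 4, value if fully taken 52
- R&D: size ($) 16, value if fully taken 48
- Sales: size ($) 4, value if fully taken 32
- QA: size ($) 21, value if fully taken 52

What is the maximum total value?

Sort by value density: Ops 52/4≈13, Sales 32/4≈8, R&D 48/16≈3, QA 52/21≈2.48, Legal 5/18≈0.278.
Take all of Ops (4 $, value 52) — 9 $ left.
Take all of Sales (4 $, value 32) — 5 $ left.
5 $ left: a 5/16 share of R&D gives 48×5/16 = 15.
Total value = 99.

99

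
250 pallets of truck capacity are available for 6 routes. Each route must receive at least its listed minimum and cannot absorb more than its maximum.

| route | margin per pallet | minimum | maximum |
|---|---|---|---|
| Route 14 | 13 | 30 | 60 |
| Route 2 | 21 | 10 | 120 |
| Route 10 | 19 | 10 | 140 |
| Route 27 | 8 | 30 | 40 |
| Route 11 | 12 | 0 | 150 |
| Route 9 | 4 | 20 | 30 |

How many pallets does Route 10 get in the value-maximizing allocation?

Meeting every minimum uses 30+10+10+30+0+20 = 100 pallets, leaving 150.
Rank by margin per pallet: Route 2 21 > Route 10 19 > Route 14 13 > Route 11 12 > Route 27 8 > Route 9 4.
Route 2 takes 110 more to reach its cap of 120 ; 40 left.
Only 40 left; Route 10 takes them to reach 50.

50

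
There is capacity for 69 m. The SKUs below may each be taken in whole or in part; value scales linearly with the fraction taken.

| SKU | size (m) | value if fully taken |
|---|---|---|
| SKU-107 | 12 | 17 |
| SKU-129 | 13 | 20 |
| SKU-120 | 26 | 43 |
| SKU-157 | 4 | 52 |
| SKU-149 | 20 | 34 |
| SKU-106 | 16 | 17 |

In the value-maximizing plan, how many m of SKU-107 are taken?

6

Best value per unit of size first: SKU-157 52/4≈13, SKU-149 34/20≈1.7, SKU-120 43/26≈1.65, SKU-129 20/13≈1.54, SKU-107 17/12≈1.42, SKU-106 17/16≈1.06.
Take all of SKU-157 (4 m, value 52) ; 65 m left.
All 20 m of SKU-149 fit (value 34) ; 45 remain.
All 26 m of SKU-120 fit (value 43) ; 19 remain.
SKU-129: take in full, 13 m for value 20 ; 6 left.
6 m left: a 6/12 share of SKU-107 gives 17×6/12 = 8.5.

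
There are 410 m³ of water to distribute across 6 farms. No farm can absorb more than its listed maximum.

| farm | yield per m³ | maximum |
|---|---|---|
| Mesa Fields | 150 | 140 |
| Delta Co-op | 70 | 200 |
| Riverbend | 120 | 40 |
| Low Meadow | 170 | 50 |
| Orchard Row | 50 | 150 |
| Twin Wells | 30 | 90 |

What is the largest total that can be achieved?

46900

Order the farms by yield per m³: Low Meadow 170 > Mesa Fields 150 > Riverbend 120 > Delta Co-op 70 > Orchard Row 50 > Twin Wells 30.
Low Meadow: +50 to 50 (cap) → 360 left.
Give Mesa Fields 140 to hit its cap of 140 → 220 left.
Give Riverbend 40 to hit its cap of 40 → 180 left.
Delta Co-op: +180 (room for 200) → 180. Pool exhausted.
Total = 150×140 + 70×180 + 120×40 + 170×50 = 46900.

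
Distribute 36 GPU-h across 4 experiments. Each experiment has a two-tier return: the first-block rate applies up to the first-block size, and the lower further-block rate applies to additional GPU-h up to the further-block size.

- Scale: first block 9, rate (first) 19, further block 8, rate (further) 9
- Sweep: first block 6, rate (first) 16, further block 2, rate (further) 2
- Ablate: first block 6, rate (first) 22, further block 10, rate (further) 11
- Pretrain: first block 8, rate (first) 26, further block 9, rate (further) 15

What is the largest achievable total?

Rank every tier by rate: Pretrain/first 26 > Ablate/first 22 > Scale/first 19 > Sweep/first 16 > Pretrain/second 15 > Ablate/second 11 > Scale/second 9 > Sweep/second 2.
Pretrain/first (26): +8 — 28 left.
Fill Ablate first block (6 at 22) — 22 left.
Scale first at 19: fill all 9 — 13 left.
Sweep/first (16): +6 — 7 left.
Pretrain second at 15: only 7 left, fill 7.
Total = 26×8 + 22×6 + 19×9 + 16×6 + 15×7 = 712.

712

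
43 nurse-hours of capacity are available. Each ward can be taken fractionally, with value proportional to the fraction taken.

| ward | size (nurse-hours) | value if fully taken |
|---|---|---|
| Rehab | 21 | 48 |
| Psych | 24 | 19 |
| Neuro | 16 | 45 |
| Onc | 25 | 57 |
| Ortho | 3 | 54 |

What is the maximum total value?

Best value per unit of size first: Ortho 54/3≈18, Neuro 45/16≈2.81, Rehab 48/21≈2.29, Onc 57/25≈2.28, Psych 19/24≈0.792.
Ortho: take in full, 3 nurse-hours for value 54 → 40 left.
All 16 nurse-hours of Neuro fit (value 45) → 24 remain.
All 21 nurse-hours of Rehab fit (value 48) → 3 remain.
Only 3 nurse-hours remain; take 3/25 of Onc for value 57×3/25 = 6.84.
Total value = 153.84.

153.84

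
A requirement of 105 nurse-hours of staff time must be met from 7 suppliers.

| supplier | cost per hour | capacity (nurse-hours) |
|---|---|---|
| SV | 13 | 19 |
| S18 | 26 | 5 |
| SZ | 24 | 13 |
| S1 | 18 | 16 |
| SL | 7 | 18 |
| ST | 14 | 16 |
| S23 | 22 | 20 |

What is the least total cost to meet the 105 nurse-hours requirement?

1715

Fill from the cheapest supplier first.
SL at 7: take all 18 nurse-hours — 87 still needed.
SV (13): use full 19 — 68 nurse-hours to go.
ST (14): use full 16 — 52 nurse-hours to go.
S1 (18): use full 16 — 36 nurse-hours to go.
S23 at 22: take all 20 nurse-hours — 16 still needed.
Take 13 from SZ at 24 — need 3 more.
S18 (26): take the remaining 3 — done.
Cost = 18×7 + 19×13 + 16×14 + 16×18 + 20×22 + 13×24 + 3×26 = 1715.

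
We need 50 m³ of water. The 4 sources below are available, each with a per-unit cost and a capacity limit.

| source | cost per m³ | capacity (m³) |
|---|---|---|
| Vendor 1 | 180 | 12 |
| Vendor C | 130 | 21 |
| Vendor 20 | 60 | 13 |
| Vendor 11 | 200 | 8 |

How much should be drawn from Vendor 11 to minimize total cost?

Fill from the cheapest source first.
Vendor 20 at 60: take all 13 m³ → 37 still needed.
Vendor C at 130: take all 21 m³ → 16 still needed.
Vendor 1 at 180: take all 12 m³ → 4 still needed.
Vendor 11 (200): take the remaining 4 → done.

4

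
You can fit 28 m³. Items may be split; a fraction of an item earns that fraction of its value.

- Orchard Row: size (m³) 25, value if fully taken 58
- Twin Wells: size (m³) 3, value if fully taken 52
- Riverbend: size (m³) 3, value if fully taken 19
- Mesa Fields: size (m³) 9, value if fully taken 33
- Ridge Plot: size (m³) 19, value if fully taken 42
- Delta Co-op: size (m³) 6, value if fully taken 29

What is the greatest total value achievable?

149.24

Rank by value-to-size ratio: Twin Wells 52/3≈17.3, Riverbend 19/3≈6.33, Delta Co-op 29/6≈4.83, Mesa Fields 33/9≈3.67, Orchard Row 58/25≈2.32, Ridge Plot 42/19≈2.21.
Take all of Twin Wells (3 m³, value 52) → 25 m³ left.
Riverbend: take in full, 3 m³ for value 19 → 22 left.
All 6 m³ of Delta Co-op fit (value 29) → 16 remain.
Mesa Fields: take in full, 9 m³ for value 33 → 7 left.
7 m³ left: a 7/25 share of Orchard Row gives 58×7/25 = 16.24.
Total value = 149.24.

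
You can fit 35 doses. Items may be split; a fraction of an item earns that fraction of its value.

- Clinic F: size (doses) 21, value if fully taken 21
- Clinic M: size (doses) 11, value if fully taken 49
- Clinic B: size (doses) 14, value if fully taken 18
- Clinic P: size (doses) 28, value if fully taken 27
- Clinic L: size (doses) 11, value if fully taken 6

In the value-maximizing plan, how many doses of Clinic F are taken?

Best value per unit of size first: Clinic M 49/11≈4.45, Clinic B 18/14≈1.29, Clinic F 21/21≈1, Clinic P 27/28≈0.964, Clinic L 6/11≈0.545.
Clinic M: take in full, 11 doses for value 49 — 24 left.
All 14 doses of Clinic B fit (value 18) — 10 remain.
10 doses left: a 10/21 share of Clinic F gives 21×10/21 = 10.

10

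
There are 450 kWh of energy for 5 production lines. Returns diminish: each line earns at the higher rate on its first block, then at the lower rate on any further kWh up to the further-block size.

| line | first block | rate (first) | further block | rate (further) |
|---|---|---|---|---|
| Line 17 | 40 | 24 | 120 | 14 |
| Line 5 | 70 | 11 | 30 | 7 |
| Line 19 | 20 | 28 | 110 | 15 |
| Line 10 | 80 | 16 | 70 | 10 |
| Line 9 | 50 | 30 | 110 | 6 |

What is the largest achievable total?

Order all 10 blocks by rate: Line 9/first 30 > Line 19/first 28 > Line 17/first 24 > Line 10/first 16 > Line 19/second 15 > Line 17/second 14 > Line 5/first 11 > Line 10/second 10 > Line 5/second 7 > Line 9/second 6.
Line 9 first at 30: fill all 50 ; 400 left.
Line 19/first (28): +20 ; 380 left.
Line 17 first at 24: fill all 40 ; 340 left.
Line 10/first (16): +80 ; 260 left.
Fill Line 19 second block (110 at 15) ; 150 left.
Fill Line 17 second block (120 at 14) ; 30 left.
Line 5/first: +30 of 70 at 11; pool empty.
Total = 30×50 + 28×20 + 24×40 + 16×80 + 15×110 + 14×120 + 11×30 = 7960.

7960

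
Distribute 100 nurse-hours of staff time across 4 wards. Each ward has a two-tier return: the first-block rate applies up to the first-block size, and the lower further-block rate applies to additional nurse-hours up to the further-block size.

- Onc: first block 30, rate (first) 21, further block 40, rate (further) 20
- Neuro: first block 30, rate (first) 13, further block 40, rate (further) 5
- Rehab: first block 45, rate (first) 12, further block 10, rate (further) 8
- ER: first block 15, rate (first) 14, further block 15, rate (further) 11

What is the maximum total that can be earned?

Rank every tier by rate: Onc/first 21 > Onc/second 20 > ER/first 14 > Neuro/first 13 > Rehab/first 12 > ER/second 11 > Rehab/second 8 > Neuro/second 5.
Onc first at 21: fill all 30 ; 70 left.
Onc/second (20): +40 ; 30 left.
Fill ER first block (15 at 14) ; 15 left.
15 remain; put them into Neuro first at 13.
Total = 21×30 + 20×40 + 14×15 + 13×15 = 1835.

1835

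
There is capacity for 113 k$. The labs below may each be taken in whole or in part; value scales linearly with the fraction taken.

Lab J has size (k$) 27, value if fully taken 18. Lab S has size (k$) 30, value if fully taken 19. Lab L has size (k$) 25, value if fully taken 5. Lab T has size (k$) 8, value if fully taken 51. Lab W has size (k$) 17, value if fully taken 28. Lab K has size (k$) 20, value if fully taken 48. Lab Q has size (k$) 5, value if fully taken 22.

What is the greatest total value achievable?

Rank by value-to-size ratio: Lab T 51/8≈6.38, Lab Q 22/5≈4.4, Lab K 48/20≈2.4, Lab W 28/17≈1.65, Lab J 18/27≈0.667, Lab S 19/30≈0.633, Lab L 5/25≈0.2.
Lab T: take in full, 8 k$ for value 51 — 105 left.
Take all of Lab Q (5 k$, value 22) — 100 k$ left.
Lab K: take in full, 20 k$ for value 48 — 80 left.
Take all of Lab W (17 k$, value 28) — 63 k$ left.
All 27 k$ of Lab J fit (value 18) — 36 remain.
Lab S: take in full, 30 k$ for value 19 — 6 left.
6 k$ left: a 6/25 share of Lab L gives 5×6/25 = 1.2.
Total value = 187.2.

187.2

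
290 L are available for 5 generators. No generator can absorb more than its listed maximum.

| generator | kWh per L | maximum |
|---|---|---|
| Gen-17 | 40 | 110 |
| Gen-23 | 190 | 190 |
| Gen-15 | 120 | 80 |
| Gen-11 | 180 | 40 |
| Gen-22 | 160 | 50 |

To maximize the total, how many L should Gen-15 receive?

10

Highest kWh per L first: Gen-23 190 > Gen-11 180 > Gen-22 160 > Gen-15 120 > Gen-17 40.
Give Gen-23 190 to hit its cap of 190 → 100 left.
Gen-11 takes 40 to reach its cap of 40 → 60 left.
Gen-22 takes 50 to reach its cap of 50 → 10 left.
Gen-15: +10 (room for 80) → 10. Pool exhausted.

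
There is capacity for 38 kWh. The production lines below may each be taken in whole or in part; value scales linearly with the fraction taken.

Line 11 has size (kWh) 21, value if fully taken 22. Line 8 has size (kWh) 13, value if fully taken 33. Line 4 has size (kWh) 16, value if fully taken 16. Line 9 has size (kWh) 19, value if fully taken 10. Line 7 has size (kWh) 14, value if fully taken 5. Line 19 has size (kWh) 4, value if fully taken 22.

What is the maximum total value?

Sort by value density: Line 19 22/4≈5.5, Line 8 33/13≈2.54, Line 11 22/21≈1.05, Line 4 16/16≈1, Line 9 10/19≈0.526, Line 7 5/14≈0.357.
Line 19: take in full, 4 kWh for value 22 ; 34 left.
Take all of Line 8 (13 kWh, value 33) ; 21 kWh left.
All 21 kWh of Line 11 fit (value 22) ; 0 remain.
Total value = 77.

77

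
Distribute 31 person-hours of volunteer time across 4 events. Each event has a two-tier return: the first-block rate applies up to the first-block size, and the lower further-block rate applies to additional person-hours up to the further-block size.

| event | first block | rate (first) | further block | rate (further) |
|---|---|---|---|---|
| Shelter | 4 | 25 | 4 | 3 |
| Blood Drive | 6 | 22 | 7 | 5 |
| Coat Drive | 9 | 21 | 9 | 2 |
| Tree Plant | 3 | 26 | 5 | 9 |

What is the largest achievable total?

564

Rank every tier by rate: Tree Plant/T1 26 > Shelter/T1 25 > Blood Drive/T1 22 > Coat Drive/T1 21 > Tree Plant/T2 9 > Blood Drive/T2 5 > Shelter/T2 3 > Coat Drive/T2 2.
Tree Plant/T1 (26): +3 — 28 left.
Fill Shelter T1 block (4 at 25) — 24 left.
Blood Drive/T1 (22): +6 — 18 left.
Coat Drive/T1 (21): +9 — 9 left.
Fill Tree Plant T2 block (5 at 9) — 4 left.
Blood Drive/T2: +4 of 7 at 5; pool empty.
Total = 26×3 + 25×4 + 22×6 + 21×9 + 9×5 + 5×4 = 564.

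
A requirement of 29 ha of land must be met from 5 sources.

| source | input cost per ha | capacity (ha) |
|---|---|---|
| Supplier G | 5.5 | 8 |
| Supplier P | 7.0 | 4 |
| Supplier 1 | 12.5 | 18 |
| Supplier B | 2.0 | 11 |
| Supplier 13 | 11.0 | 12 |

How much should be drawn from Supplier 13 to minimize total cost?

Fill from the cheapest source first.
Supplier B at 2.0: take all 11 ha ; 18 still needed.
Take 8 from Supplier G at 5.5 ; need 10 more.
Supplier P (7.0): use full 4 ; 6 ha to go.
Take 6 from Supplier 13 at 11.0 to finish.
Supplier 1: unused.

6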